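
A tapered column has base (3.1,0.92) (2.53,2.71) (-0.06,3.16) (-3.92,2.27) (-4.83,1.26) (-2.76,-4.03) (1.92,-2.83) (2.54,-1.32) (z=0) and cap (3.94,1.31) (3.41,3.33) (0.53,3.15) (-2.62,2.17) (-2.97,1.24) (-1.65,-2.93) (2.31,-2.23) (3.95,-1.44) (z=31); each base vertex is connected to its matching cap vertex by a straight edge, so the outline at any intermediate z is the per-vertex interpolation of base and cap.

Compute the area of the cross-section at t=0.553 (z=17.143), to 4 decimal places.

Area at t=0.553: 36.8345

Cross-section at t=0.553: each vertex is (1-t)·p0[i] + t·p1[i].
  v1: (1-0.553)·(3.1,0.92) + 0.553·(3.94,1.31) = (3.5645,1.1357)
  v2: (1-0.553)·(2.53,2.71) + 0.553·(3.41,3.33) = (3.0166,3.0529)
  v3: (1-0.553)·(-0.06,3.16) + 0.553·(0.53,3.15) = (0.2663,3.1545)
  v4: (1-0.553)·(-3.92,2.27) + 0.553·(-2.62,2.17) = (-3.2011,2.2147)
  v5: (1-0.553)·(-4.83,1.26) + 0.553·(-2.97,1.24) = (-3.8014,1.2489)
  v6: (1-0.553)·(-2.76,-4.03) + 0.553·(-1.65,-2.93) = (-2.1462,-3.4217)
  v7: (1-0.553)·(1.92,-2.83) + 0.553·(2.31,-2.23) = (2.1357,-2.4982)
  v8: (1-0.553)·(2.54,-1.32) + 0.553·(3.95,-1.44) = (3.3197,-1.3864)
Shoelace sum Σ(x_i·y_{i+1} − x_{i+1}·y_i):
  i=1: 3.5645·3.0529 − 3.0166·1.1357 = +7.4561 (running +7.4561)
  i=2: 3.0166·3.1545 − 0.2663·3.0529 = +8.7030 (running +16.1591)
  i=3: 0.2663·2.2147 − -3.2011·3.1545 = +10.6875 (running +26.8466)
  i=4: -3.2011·1.2489 − -3.8014·2.2147 = +4.4210 (running +31.2676)
  i=5: -3.8014·-3.4217 − -2.1462·1.2489 = +15.6878 (running +46.9553)
  i=6: -2.1462·-2.4982 − 2.1357·-3.4217 = +12.6692 (running +59.6245)
  i=7: 2.1357·-1.3864 − 3.3197·-2.4982 = +5.3325 (running +64.9571)
  i=8: 3.3197·1.1357 − 3.5645·-1.3864 = +8.7118 (running +73.6689)
Area = |Σ|/2 = |73.6689|/2 = 36.8345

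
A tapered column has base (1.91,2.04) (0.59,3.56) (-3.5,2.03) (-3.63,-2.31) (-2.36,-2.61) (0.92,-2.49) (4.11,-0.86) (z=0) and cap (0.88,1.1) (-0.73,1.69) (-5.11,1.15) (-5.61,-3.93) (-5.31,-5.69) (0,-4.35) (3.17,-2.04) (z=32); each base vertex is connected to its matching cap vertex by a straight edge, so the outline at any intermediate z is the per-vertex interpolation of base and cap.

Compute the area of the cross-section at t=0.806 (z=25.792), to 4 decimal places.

Area at t=0.806: 42.4456

Cross-section at t=0.806: each vertex is (1-t)·p0[i] + t·p1[i].
  v1: (1-0.806)·(1.91,2.04) + 0.806·(0.88,1.1) = (1.0798,1.2824)
  v2: (1-0.806)·(0.59,3.56) + 0.806·(-0.73,1.69) = (-0.4739,2.0528)
  v3: (1-0.806)·(-3.5,2.03) + 0.806·(-5.11,1.15) = (-4.7977,1.3207)
  v4: (1-0.806)·(-3.63,-2.31) + 0.806·(-5.61,-3.93) = (-5.2259,-3.6157)
  v5: (1-0.806)·(-2.36,-2.61) + 0.806·(-5.31,-5.69) = (-4.7377,-5.0925)
  v6: (1-0.806)·(0.92,-2.49) + 0.806·(0,-4.35) = (0.1785,-3.9892)
  v7: (1-0.806)·(4.11,-0.86) + 0.806·(3.17,-2.04) = (3.3524,-1.8111)
Shoelace sum Σ(x_i·y_{i+1} − x_{i+1}·y_i):
  i=1: 1.0798·2.0528 − -0.4739·1.2824 = +2.8244 (running +2.8244)
  i=2: -0.4739·1.3207 − -4.7977·2.0528 = +9.2226 (running +12.0470)
  i=3: -4.7977·-3.6157 − -5.2259·1.3207 = +24.2489 (running +36.2959)
  i=4: -5.2259·-5.0925 − -4.7377·-3.6157 = +9.4825 (running +45.7784)
  i=5: -4.7377·-3.9892 − 0.1785·-5.0925 = +19.8083 (running +65.5868)
  i=6: 0.1785·-1.8111 − 3.3524·-3.9892 = +13.0499 (running +78.6366)
  i=7: 3.3524·1.2824 − 1.0798·-1.8111 = +6.2546 (running +84.8912)
Area = |Σ|/2 = |84.8912|/2 = 42.4456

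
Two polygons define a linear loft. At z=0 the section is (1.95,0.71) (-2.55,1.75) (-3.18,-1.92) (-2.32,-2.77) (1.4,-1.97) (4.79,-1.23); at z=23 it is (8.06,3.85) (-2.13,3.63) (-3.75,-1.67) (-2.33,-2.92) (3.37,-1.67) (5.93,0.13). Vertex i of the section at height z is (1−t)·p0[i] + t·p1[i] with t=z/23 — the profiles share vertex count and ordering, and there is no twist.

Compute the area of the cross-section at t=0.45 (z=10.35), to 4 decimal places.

Area at t=0.45: 34.5922

Cross-section at t=0.45: each vertex is (1-t)·p0[i] + t·p1[i].
  v1: (1-0.45)·(1.95,0.71) + 0.45·(8.06,3.85) = (4.6995,2.1230)
  v2: (1-0.45)·(-2.55,1.75) + 0.45·(-2.13,3.63) = (-2.3610,2.5960)
  v3: (1-0.45)·(-3.18,-1.92) + 0.45·(-3.75,-1.67) = (-3.4365,-1.8075)
  v4: (1-0.45)·(-2.32,-2.77) + 0.45·(-2.33,-2.92) = (-2.3245,-2.8375)
  v5: (1-0.45)·(1.4,-1.97) + 0.45·(3.37,-1.67) = (2.2865,-1.8350)
  v6: (1-0.45)·(4.79,-1.23) + 0.45·(5.93,0.13) = (5.3030,-0.6180)
Shoelace sum Σ(x_i·y_{i+1} − x_{i+1}·y_i):
  i=1: 4.6995·2.5960 − -2.3610·2.1230 = +17.2123 (running +17.2123)
  i=2: -2.3610·-1.8075 − -3.4365·2.5960 = +13.1887 (running +30.4010)
  i=3: -3.4365·-2.8375 − -2.3245·-1.8075 = +5.5495 (running +35.9505)
  i=4: -2.3245·-1.8350 − 2.2865·-2.8375 = +10.7534 (running +46.7039)
  i=5: 2.2865·-0.6180 − 5.3030·-1.8350 = +8.3179 (running +55.0219)
  i=6: 5.3030·2.1230 − 4.6995·-0.6180 = +14.1626 (running +69.1844)
Area = |Σ|/2 = |69.1844|/2 = 34.5922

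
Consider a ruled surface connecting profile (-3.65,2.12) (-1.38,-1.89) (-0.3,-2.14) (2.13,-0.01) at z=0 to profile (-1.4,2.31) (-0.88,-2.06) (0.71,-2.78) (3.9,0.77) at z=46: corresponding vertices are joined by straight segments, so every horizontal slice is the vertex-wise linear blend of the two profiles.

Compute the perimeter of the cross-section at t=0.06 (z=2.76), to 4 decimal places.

Cross-section at t=0.06: each vertex is (1-t)·p0[i] + t·p1[i].
  v1: (1-0.06)·(-3.65,2.12) + 0.06·(-1.4,2.31) = (-3.5150,2.1314)
  v2: (1-0.06)·(-1.38,-1.89) + 0.06·(-0.88,-2.06) = (-1.3500,-1.9002)
  v3: (1-0.06)·(-0.3,-2.14) + 0.06·(0.71,-2.78) = (-0.2394,-2.1784)
  v4: (1-0.06)·(2.13,-0.01) + 0.06·(3.9,0.77) = (2.2362,0.0368)
Perimeter = Σ |v_{i+1} − v_i|:
  edge 1→2: √(2.1650² + -4.0316²) = 4.5761 (running 4.5761)
  edge 2→3: √(1.1106² + -0.2782²) = 1.1449 (running 5.7211)
  edge 3→4: √(2.4756² + 2.2152²) = 3.3220 (running 9.0431)
  edge 4→1: √(-5.7512² + 2.0946²) = 6.1208 (running 15.1638)
Perimeter = 15.1638

Perimeter at t=0.06: 15.1638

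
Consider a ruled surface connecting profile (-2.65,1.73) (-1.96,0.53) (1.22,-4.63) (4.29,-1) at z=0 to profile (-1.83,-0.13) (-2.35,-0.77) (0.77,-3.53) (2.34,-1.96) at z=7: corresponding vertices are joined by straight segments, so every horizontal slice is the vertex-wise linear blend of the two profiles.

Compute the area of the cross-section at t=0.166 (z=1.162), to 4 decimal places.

Cross-section at t=0.166: each vertex is (1-t)·p0[i] + t·p1[i].
  v1: (1-0.166)·(-2.65,1.73) + 0.166·(-1.83,-0.13) = (-2.5139,1.4212)
  v2: (1-0.166)·(-1.96,0.53) + 0.166·(-2.35,-0.77) = (-2.0247,0.3142)
  v3: (1-0.166)·(1.22,-4.63) + 0.166·(0.77,-3.53) = (1.1453,-4.4474)
  v4: (1-0.166)·(4.29,-1) + 0.166·(2.34,-1.96) = (3.9663,-1.1594)
Shoelace sum Σ(x_i·y_{i+1} − x_{i+1}·y_i):
  i=1: -2.5139·0.3142 − -2.0247·1.4212 = +2.0878 (running +2.0878)
  i=2: -2.0247·-4.4474 − 1.1453·0.3142 = +8.6450 (running +10.7328)
  i=3: 1.1453·-1.1594 − 3.9663·-4.4474 = +16.3119 (running +27.0447)
  i=4: 3.9663·1.4212 − -2.5139·-1.1594 = +2.7226 (running +29.7672)
Area = |Σ|/2 = |29.7672|/2 = 14.8836

Area at t=0.166: 14.8836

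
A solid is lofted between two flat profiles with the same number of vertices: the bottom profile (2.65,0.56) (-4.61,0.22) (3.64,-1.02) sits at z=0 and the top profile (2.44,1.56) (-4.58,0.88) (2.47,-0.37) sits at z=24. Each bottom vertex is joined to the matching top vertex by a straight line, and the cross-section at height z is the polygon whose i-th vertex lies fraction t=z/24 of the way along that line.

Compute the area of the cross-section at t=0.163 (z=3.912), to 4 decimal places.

Cross-section at t=0.163: each vertex is (1-t)·p0[i] + t·p1[i].
  v1: (1-0.163)·(2.65,0.56) + 0.163·(2.44,1.56) = (2.6158,0.7230)
  v2: (1-0.163)·(-4.61,0.22) + 0.163·(-4.58,0.88) = (-4.6051,0.3276)
  v3: (1-0.163)·(3.64,-1.02) + 0.163·(2.47,-0.37) = (3.4493,-0.9140)
Shoelace sum Σ(x_i·y_{i+1} − x_{i+1}·y_i):
  i=1: 2.6158·0.3276 − -4.6051·0.7230 = +4.1864 (running +4.1864)
  i=2: -4.6051·-0.9140 − 3.4493·0.3276 = +3.0794 (running +7.2658)
  i=3: 3.4493·0.7230 − 2.6158·-0.9140 = +4.8848 (running +12.1505)
Area = |Σ|/2 = |12.1505|/2 = 6.0753

Area at t=0.163: 6.0753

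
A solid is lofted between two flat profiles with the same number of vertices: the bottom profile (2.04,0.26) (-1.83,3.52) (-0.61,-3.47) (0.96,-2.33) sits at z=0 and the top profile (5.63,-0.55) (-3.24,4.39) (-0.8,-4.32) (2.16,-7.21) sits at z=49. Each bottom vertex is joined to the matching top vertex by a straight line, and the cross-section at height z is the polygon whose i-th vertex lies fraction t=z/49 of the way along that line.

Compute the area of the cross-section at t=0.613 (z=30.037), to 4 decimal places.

Area at t=0.613: 31.5239

Cross-section at t=0.613: each vertex is (1-t)·p0[i] + t·p1[i].
  v1: (1-0.613)·(2.04,0.26) + 0.613·(5.63,-0.55) = (4.2407,-0.2365)
  v2: (1-0.613)·(-1.83,3.52) + 0.613·(-3.24,4.39) = (-2.6943,4.0533)
  v3: (1-0.613)·(-0.61,-3.47) + 0.613·(-0.8,-4.32) = (-0.7265,-3.9911)
  v4: (1-0.613)·(0.96,-2.33) + 0.613·(2.16,-7.21) = (1.6956,-5.3214)
Shoelace sum Σ(x_i·y_{i+1} − x_{i+1}·y_i):
  i=1: 4.2407·4.0533 − -2.6943·-0.2365 = +16.5515 (running +16.5515)
  i=2: -2.6943·-3.9911 − -0.7265·4.0533 = +13.6978 (running +30.2493)
  i=3: -0.7265·-5.3214 − 1.6956·-3.9911 = +10.6331 (running +40.8824)
  i=4: 1.6956·-0.2365 − 4.2407·-5.3214 = +22.1654 (running +63.0478)
Area = |Σ|/2 = |63.0478|/2 = 31.5239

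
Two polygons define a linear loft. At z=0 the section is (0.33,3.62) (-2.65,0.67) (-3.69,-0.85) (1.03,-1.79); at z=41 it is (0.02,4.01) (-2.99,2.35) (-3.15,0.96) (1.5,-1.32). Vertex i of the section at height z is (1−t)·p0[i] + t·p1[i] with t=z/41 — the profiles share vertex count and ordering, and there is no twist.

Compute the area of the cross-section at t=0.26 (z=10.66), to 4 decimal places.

Cross-section at t=0.26: each vertex is (1-t)·p0[i] + t·p1[i].
  v1: (1-0.26)·(0.33,3.62) + 0.26·(0.02,4.01) = (0.2494,3.7214)
  v2: (1-0.26)·(-2.65,0.67) + 0.26·(-2.99,2.35) = (-2.7384,1.1068)
  v3: (1-0.26)·(-3.69,-0.85) + 0.26·(-3.15,0.96) = (-3.5496,-0.3794)
  v4: (1-0.26)·(1.03,-1.79) + 0.26·(1.5,-1.32) = (1.1522,-1.6678)
Shoelace sum Σ(x_i·y_{i+1} − x_{i+1}·y_i):
  i=1: 0.2494·1.1068 − -2.7384·3.7214 = +10.4667 (running +10.4667)
  i=2: -2.7384·-0.3794 − -3.5496·1.1068 = +4.9676 (running +15.4344)
  i=3: -3.5496·-1.6678 − 1.1522·-0.3794 = +6.3572 (running +21.7915)
  i=4: 1.1522·3.7214 − 0.2494·-1.6678 = +4.7037 (running +26.4953)
Area = |Σ|/2 = |26.4953|/2 = 13.2476

Area at t=0.26: 13.2476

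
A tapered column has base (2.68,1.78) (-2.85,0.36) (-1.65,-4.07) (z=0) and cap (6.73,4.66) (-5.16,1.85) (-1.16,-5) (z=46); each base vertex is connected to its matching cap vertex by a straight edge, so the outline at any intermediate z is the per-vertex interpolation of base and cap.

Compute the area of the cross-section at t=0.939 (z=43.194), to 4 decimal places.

Cross-section at t=0.939: each vertex is (1-t)·p0[i] + t·p1[i].
  v1: (1-0.939)·(2.68,1.78) + 0.939·(6.73,4.66) = (6.4829,4.4843)
  v2: (1-0.939)·(-2.85,0.36) + 0.939·(-5.16,1.85) = (-5.0191,1.7591)
  v3: (1-0.939)·(-1.65,-4.07) + 0.939·(-1.16,-5) = (-1.1899,-4.9433)
Shoelace sum Σ(x_i·y_{i+1} − x_{i+1}·y_i):
  i=1: 6.4829·1.7591 − -5.0191·4.4843 = +33.9114 (running +33.9114)
  i=2: -5.0191·-4.9433 − -1.1899·1.7591 = +26.9039 (running +60.8153)
  i=3: -1.1899·4.4843 − 6.4829·-4.9433 = +26.7111 (running +87.5264)
Area = |Σ|/2 = |87.5264|/2 = 43.7632

Area at t=0.939: 43.7632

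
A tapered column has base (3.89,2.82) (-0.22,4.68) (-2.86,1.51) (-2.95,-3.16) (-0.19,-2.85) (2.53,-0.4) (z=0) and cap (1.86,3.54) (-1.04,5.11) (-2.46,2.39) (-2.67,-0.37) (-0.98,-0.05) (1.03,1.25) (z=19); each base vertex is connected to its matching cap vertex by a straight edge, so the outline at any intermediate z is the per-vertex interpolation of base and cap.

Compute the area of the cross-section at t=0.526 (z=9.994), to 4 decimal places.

Cross-section at t=0.526: each vertex is (1-t)·p0[i] + t·p1[i].
  v1: (1-0.526)·(3.89,2.82) + 0.526·(1.86,3.54) = (2.8222,3.1987)
  v2: (1-0.526)·(-0.22,4.68) + 0.526·(-1.04,5.11) = (-0.6513,4.9062)
  v3: (1-0.526)·(-2.86,1.51) + 0.526·(-2.46,2.39) = (-2.6496,1.9729)
  v4: (1-0.526)·(-2.95,-3.16) + 0.526·(-2.67,-0.37) = (-2.8027,-1.6925)
  v5: (1-0.526)·(-0.19,-2.85) + 0.526·(-0.98,-0.05) = (-0.6055,-1.3772)
  v6: (1-0.526)·(2.53,-0.4) + 0.526·(1.03,1.25) = (1.7410,0.4679)
Shoelace sum Σ(x_i·y_{i+1} − x_{i+1}·y_i):
  i=1: 2.8222·4.9062 − -0.6513·3.1987 = +15.9297 (running +15.9297)
  i=2: -0.6513·1.9729 − -2.6496·4.9062 = +11.7144 (running +27.6441)
  i=3: -2.6496·-1.6925 − -2.8027·1.9729 = +10.0138 (running +37.6579)
  i=4: -2.8027·-1.3772 − -0.6055·-1.6925 = +2.8351 (running +40.4930)
  i=5: -0.6055·0.4679 − 1.7410·-1.3772 = +2.1144 (running +42.6073)
  i=6: 1.7410·3.1987 − 2.8222·0.4679 = +4.2485 (running +46.8558)
Area = |Σ|/2 = |46.8558|/2 = 23.4279

Area at t=0.526: 23.4279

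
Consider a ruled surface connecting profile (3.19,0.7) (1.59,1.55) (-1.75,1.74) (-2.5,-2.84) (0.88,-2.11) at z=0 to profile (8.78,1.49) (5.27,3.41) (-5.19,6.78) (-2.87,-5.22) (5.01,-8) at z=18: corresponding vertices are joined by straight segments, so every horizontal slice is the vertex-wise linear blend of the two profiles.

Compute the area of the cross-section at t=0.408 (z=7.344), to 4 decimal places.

Area at t=0.408: 49.8110

Cross-section at t=0.408: each vertex is (1-t)·p0[i] + t·p1[i].
  v1: (1-0.408)·(3.19,0.7) + 0.408·(8.78,1.49) = (5.4707,1.0223)
  v2: (1-0.408)·(1.59,1.55) + 0.408·(5.27,3.41) = (3.0914,2.3089)
  v3: (1-0.408)·(-1.75,1.74) + 0.408·(-5.19,6.78) = (-3.1535,3.7963)
  v4: (1-0.408)·(-2.5,-2.84) + 0.408·(-2.87,-5.22) = (-2.6510,-3.8110)
  v5: (1-0.408)·(0.88,-2.11) + 0.408·(5.01,-8) = (2.5650,-4.5131)
Shoelace sum Σ(x_i·y_{i+1} − x_{i+1}·y_i):
  i=1: 5.4707·2.3089 − 3.0914·1.0223 = +9.4708 (running +9.4708)
  i=2: 3.0914·3.7963 − -3.1535·2.3089 = +19.0172 (running +28.4880)
  i=3: -3.1535·-3.8110 − -2.6510·3.7963 = +22.0821 (running +50.5701)
  i=4: -2.6510·-4.5131 − 2.5650·-3.8110 = +21.7396 (running +72.3096)
  i=5: 2.5650·1.0223 − 5.4707·-4.5131 = +27.3123 (running +99.6220)
Area = |Σ|/2 = |99.6220|/2 = 49.8110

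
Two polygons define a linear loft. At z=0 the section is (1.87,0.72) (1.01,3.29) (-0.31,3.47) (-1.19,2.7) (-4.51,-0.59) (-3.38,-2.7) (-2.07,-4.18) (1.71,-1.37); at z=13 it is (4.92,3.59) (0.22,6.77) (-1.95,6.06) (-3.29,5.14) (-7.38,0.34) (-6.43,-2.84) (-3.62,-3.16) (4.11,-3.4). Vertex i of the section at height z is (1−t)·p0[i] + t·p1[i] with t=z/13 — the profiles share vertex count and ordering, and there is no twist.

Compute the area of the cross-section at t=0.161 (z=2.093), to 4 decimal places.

Area at t=0.161: 36.9026

Cross-section at t=0.161: each vertex is (1-t)·p0[i] + t·p1[i].
  v1: (1-0.161)·(1.87,0.72) + 0.161·(4.92,3.59) = (2.3611,1.1821)
  v2: (1-0.161)·(1.01,3.29) + 0.161·(0.22,6.77) = (0.8828,3.8503)
  v3: (1-0.161)·(-0.31,3.47) + 0.161·(-1.95,6.06) = (-0.5740,3.8870)
  v4: (1-0.161)·(-1.19,2.7) + 0.161·(-3.29,5.14) = (-1.5281,3.0928)
  v5: (1-0.161)·(-4.51,-0.59) + 0.161·(-7.38,0.34) = (-4.9721,-0.4403)
  v6: (1-0.161)·(-3.38,-2.7) + 0.161·(-6.43,-2.84) = (-3.8710,-2.7225)
  v7: (1-0.161)·(-2.07,-4.18) + 0.161·(-3.62,-3.16) = (-2.3196,-4.0158)
  v8: (1-0.161)·(1.71,-1.37) + 0.161·(4.11,-3.4) = (2.0964,-1.6968)
Shoelace sum Σ(x_i·y_{i+1} − x_{i+1}·y_i):
  i=1: 2.3611·3.8503 − 0.8828·1.1821 = +8.0472 (running +8.0472)
  i=2: 0.8828·3.8870 − -0.5740·3.8503 = +5.6417 (running +13.6888)
  i=3: -0.5740·3.0928 − -1.5281·3.8870 = +4.1643 (running +17.8531)
  i=4: -1.5281·-0.4403 − -4.9721·3.0928 = +16.0506 (running +33.9037)
  i=5: -4.9721·-2.7225 − -3.8710·-0.4403 = +11.8324 (running +45.7361)
  i=6: -3.8710·-4.0158 − -2.3196·-2.7225 = +9.2302 (running +54.9663)
  i=7: -2.3196·-1.6968 − 2.0964·-4.0158 = +12.3546 (running +67.3209)
  i=8: 2.0964·1.1821 − 2.3611·-1.6968 = +6.4844 (running +73.8053)
Area = |Σ|/2 = |73.8053|/2 = 36.9026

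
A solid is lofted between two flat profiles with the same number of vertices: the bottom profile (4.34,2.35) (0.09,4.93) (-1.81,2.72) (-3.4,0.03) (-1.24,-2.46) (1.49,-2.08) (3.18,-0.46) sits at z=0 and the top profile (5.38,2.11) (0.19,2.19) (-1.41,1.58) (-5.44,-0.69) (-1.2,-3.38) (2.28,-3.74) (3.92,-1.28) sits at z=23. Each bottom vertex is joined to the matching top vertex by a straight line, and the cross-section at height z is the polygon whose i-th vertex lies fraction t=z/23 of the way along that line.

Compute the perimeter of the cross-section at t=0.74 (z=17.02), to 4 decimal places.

Cross-section at t=0.74: each vertex is (1-t)·p0[i] + t·p1[i].
  v1: (1-0.74)·(4.34,2.35) + 0.74·(5.38,2.11) = (5.1096,2.1724)
  v2: (1-0.74)·(0.09,4.93) + 0.74·(0.19,2.19) = (0.1640,2.9024)
  v3: (1-0.74)·(-1.81,2.72) + 0.74·(-1.41,1.58) = (-1.5140,1.8764)
  v4: (1-0.74)·(-3.4,0.03) + 0.74·(-5.44,-0.69) = (-4.9096,-0.5028)
  v5: (1-0.74)·(-1.24,-2.46) + 0.74·(-1.2,-3.38) = (-1.2104,-3.1408)
  v6: (1-0.74)·(1.49,-2.08) + 0.74·(2.28,-3.74) = (2.0746,-3.3084)
  v7: (1-0.74)·(3.18,-0.46) + 0.74·(3.92,-1.28) = (3.7276,-1.0668)
Perimeter = Σ |v_{i+1} − v_i|:
  edge 1→2: √(-4.9456² + 0.7300²) = 4.9992 (running 4.9992)
  edge 2→3: √(-1.6780² + -1.0260²) = 1.9668 (running 6.9660)
  edge 3→4: √(-3.3956² + -2.3792²) = 4.1462 (running 11.1122)
  edge 4→5: √(3.6992² + -2.6380²) = 4.5435 (running 15.6556)
  edge 5→6: √(3.2850² + -0.1676²) = 3.2893 (running 18.9449)
  edge 6→7: √(1.6530² + 2.2416²) = 2.7852 (running 21.7301)
  edge 7→1: √(1.3820² + 3.2392²) = 3.5217 (running 25.2518)
Perimeter = 25.2518

Perimeter at t=0.74: 25.2518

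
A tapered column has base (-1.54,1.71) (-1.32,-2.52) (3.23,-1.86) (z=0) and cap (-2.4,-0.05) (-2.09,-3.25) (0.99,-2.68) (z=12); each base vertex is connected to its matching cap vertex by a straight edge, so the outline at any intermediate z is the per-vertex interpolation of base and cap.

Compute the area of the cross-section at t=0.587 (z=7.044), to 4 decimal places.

Area at t=0.587: 6.7664

Cross-section at t=0.587: each vertex is (1-t)·p0[i] + t·p1[i].
  v1: (1-0.587)·(-1.54,1.71) + 0.587·(-2.4,-0.05) = (-2.0448,0.6769)
  v2: (1-0.587)·(-1.32,-2.52) + 0.587·(-2.09,-3.25) = (-1.7720,-2.9485)
  v3: (1-0.587)·(3.23,-1.86) + 0.587·(0.99,-2.68) = (1.9151,-2.3413)
Shoelace sum Σ(x_i·y_{i+1} − x_{i+1}·y_i):
  i=1: -2.0448·-2.9485 − -1.7720·0.6769 = +7.2286 (running +7.2286)
  i=2: -1.7720·-2.3413 − 1.9151·-2.9485 = +9.7956 (running +17.0242)
  i=3: 1.9151·0.6769 − -2.0448·-2.3413 = -3.4913 (running +13.5329)
Area = |Σ|/2 = |13.5329|/2 = 6.7664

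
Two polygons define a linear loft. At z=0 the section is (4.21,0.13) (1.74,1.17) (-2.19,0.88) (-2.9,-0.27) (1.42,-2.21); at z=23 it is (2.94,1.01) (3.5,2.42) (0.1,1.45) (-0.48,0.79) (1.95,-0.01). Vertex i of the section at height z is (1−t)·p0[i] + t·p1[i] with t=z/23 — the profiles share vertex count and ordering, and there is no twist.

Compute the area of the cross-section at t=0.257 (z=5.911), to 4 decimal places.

Cross-section at t=0.257: each vertex is (1-t)·p0[i] + t·p1[i].
  v1: (1-0.257)·(4.21,0.13) + 0.257·(2.94,1.01) = (3.8836,0.3562)
  v2: (1-0.257)·(1.74,1.17) + 0.257·(3.5,2.42) = (2.1923,1.4912)
  v3: (1-0.257)·(-2.19,0.88) + 0.257·(0.1,1.45) = (-1.6015,1.0265)
  v4: (1-0.257)·(-2.9,-0.27) + 0.257·(-0.48,0.79) = (-2.2781,0.0024)
  v5: (1-0.257)·(1.42,-2.21) + 0.257·(1.95,-0.01) = (1.5562,-1.6446)
Shoelace sum Σ(x_i·y_{i+1} − x_{i+1}·y_i):
  i=1: 3.8836·1.4912 − 2.1923·0.3562 = +5.0106 (running +5.0106)
  i=2: 2.1923·1.0265 − -1.6015·1.4912 = +4.6386 (running +9.6492)
  i=3: -1.6015·0.0024 − -2.2781·1.0265 = +2.3345 (running +11.9837)
  i=4: -2.2781·-1.6446 − 1.5562·0.0024 = +3.7427 (running +15.7265)
  i=5: 1.5562·0.3562 − 3.8836·-1.6446 = +6.9412 (running +22.6677)
Area = |Σ|/2 = |22.6677|/2 = 11.3339

Area at t=0.257: 11.3339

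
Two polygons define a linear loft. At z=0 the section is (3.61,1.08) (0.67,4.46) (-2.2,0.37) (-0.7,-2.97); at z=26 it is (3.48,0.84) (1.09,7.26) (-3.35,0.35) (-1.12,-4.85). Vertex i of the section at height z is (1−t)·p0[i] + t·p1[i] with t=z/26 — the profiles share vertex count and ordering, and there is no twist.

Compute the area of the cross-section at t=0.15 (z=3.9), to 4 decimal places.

Area at t=0.15: 23.7392

Cross-section at t=0.15: each vertex is (1-t)·p0[i] + t·p1[i].
  v1: (1-0.15)·(3.61,1.08) + 0.15·(3.48,0.84) = (3.5905,1.0440)
  v2: (1-0.15)·(0.67,4.46) + 0.15·(1.09,7.26) = (0.7330,4.8800)
  v3: (1-0.15)·(-2.2,0.37) + 0.15·(-3.35,0.35) = (-2.3725,0.3670)
  v4: (1-0.15)·(-0.7,-2.97) + 0.15·(-1.12,-4.85) = (-0.7630,-3.2520)
Shoelace sum Σ(x_i·y_{i+1} − x_{i+1}·y_i):
  i=1: 3.5905·4.8800 − 0.7330·1.0440 = +16.7564 (running +16.7564)
  i=2: 0.7330·0.3670 − -2.3725·4.8800 = +11.8468 (running +28.6032)
  i=3: -2.3725·-3.2520 − -0.7630·0.3670 = +7.9954 (running +36.5986)
  i=4: -0.7630·1.0440 − 3.5905·-3.2520 = +10.8797 (running +47.4783)
Area = |Σ|/2 = |47.4783|/2 = 23.7392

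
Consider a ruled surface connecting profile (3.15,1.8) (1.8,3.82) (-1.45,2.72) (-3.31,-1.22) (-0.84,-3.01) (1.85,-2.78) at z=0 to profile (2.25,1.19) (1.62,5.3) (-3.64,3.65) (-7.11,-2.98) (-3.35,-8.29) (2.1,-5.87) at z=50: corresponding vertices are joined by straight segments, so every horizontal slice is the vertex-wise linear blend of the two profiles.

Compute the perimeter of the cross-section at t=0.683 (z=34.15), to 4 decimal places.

Perimeter at t=0.683: 31.4497

Cross-section at t=0.683: each vertex is (1-t)·p0[i] + t·p1[i].
  v1: (1-0.683)·(3.15,1.8) + 0.683·(2.25,1.19) = (2.5353,1.3834)
  v2: (1-0.683)·(1.8,3.82) + 0.683·(1.62,5.3) = (1.6771,4.8308)
  v3: (1-0.683)·(-1.45,2.72) + 0.683·(-3.64,3.65) = (-2.9458,3.3552)
  v4: (1-0.683)·(-3.31,-1.22) + 0.683·(-7.11,-2.98) = (-5.9054,-2.4221)
  v5: (1-0.683)·(-0.84,-3.01) + 0.683·(-3.35,-8.29) = (-2.5543,-6.6162)
  v6: (1-0.683)·(1.85,-2.78) + 0.683·(2.1,-5.87) = (2.0208,-4.8905)
Perimeter = Σ |v_{i+1} − v_i|:
  edge 1→2: √(-0.8582² + 3.4475²) = 3.5527 (running 3.5527)
  edge 2→3: √(-4.6228² + -1.4757²) = 4.8526 (running 8.4053)
  edge 3→4: √(-2.9596² + -5.7773²) = 6.4912 (running 14.8966)
  edge 4→5: √(3.3511² + -4.1942²) = 5.3685 (running 20.2651)
  edge 5→6: √(4.5751² + 1.7258²) = 4.8897 (running 25.1548)
  edge 6→1: √(0.5145² + 6.2738²) = 6.2949 (running 31.4497)
Perimeter = 31.4497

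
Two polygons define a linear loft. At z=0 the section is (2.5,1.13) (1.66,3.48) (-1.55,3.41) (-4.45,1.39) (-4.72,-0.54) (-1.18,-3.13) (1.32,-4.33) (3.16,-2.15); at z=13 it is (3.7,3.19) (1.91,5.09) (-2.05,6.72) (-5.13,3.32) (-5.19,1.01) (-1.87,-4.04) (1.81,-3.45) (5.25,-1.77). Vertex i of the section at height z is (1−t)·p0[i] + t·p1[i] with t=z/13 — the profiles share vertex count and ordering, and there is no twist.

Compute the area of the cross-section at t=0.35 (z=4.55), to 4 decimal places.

Cross-section at t=0.35: each vertex is (1-t)·p0[i] + t·p1[i].
  v1: (1-0.35)·(2.5,1.13) + 0.35·(3.7,3.19) = (2.9200,1.8510)
  v2: (1-0.35)·(1.66,3.48) + 0.35·(1.91,5.09) = (1.7475,4.0435)
  v3: (1-0.35)·(-1.55,3.41) + 0.35·(-2.05,6.72) = (-1.7250,4.5685)
  v4: (1-0.35)·(-4.45,1.39) + 0.35·(-5.13,3.32) = (-4.6880,2.0655)
  v5: (1-0.35)·(-4.72,-0.54) + 0.35·(-5.19,1.01) = (-4.8845,0.0025)
  v6: (1-0.35)·(-1.18,-3.13) + 0.35·(-1.87,-4.04) = (-1.4215,-3.4485)
  v7: (1-0.35)·(1.32,-4.33) + 0.35·(1.81,-3.45) = (1.4915,-4.0220)
  v8: (1-0.35)·(3.16,-2.15) + 0.35·(5.25,-1.77) = (3.8915,-2.0170)
Shoelace sum Σ(x_i·y_{i+1} − x_{i+1}·y_i):
  i=1: 2.9200·4.0435 − 1.7475·1.8510 = +8.5724 (running +8.5724)
  i=2: 1.7475·4.5685 − -1.7250·4.0435 = +14.9585 (running +23.5309)
  i=3: -1.7250·2.0655 − -4.6880·4.5685 = +17.8541 (running +41.3850)
  i=4: -4.6880·0.0025 − -4.8845·2.0655 = +10.0772 (running +51.4622)
  i=5: -4.8845·-3.4485 − -1.4215·0.0025 = +16.8478 (running +68.3100)
  i=6: -1.4215·-4.0220 − 1.4915·-3.4485 = +10.8607 (running +79.1707)
  i=7: 1.4915·-2.0170 − 3.8915·-4.0220 = +12.6433 (running +91.8140)
  i=8: 3.8915·1.8510 − 2.9200·-2.0170 = +13.0928 (running +104.9068)
Area = |Σ|/2 = |104.9068|/2 = 52.4534

Area at t=0.35: 52.4534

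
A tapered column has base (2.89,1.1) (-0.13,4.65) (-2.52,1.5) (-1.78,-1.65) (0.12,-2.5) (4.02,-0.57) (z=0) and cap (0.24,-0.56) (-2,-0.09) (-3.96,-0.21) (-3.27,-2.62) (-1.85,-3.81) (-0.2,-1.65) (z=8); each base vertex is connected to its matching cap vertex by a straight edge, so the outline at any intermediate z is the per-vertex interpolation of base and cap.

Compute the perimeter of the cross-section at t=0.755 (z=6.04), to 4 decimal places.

Perimeter at t=0.755: 13.8176

Cross-section at t=0.755: each vertex is (1-t)·p0[i] + t·p1[i].
  v1: (1-0.755)·(2.89,1.1) + 0.755·(0.24,-0.56) = (0.8893,-0.1533)
  v2: (1-0.755)·(-0.13,4.65) + 0.755·(-2,-0.09) = (-1.5418,1.0713)
  v3: (1-0.755)·(-2.52,1.5) + 0.755·(-3.96,-0.21) = (-3.6072,0.2089)
  v4: (1-0.755)·(-1.78,-1.65) + 0.755·(-3.27,-2.62) = (-2.9050,-2.3824)
  v5: (1-0.755)·(0.12,-2.5) + 0.755·(-1.85,-3.81) = (-1.3674,-3.4890)
  v6: (1-0.755)·(4.02,-0.57) + 0.755·(-0.2,-1.65) = (0.8339,-1.3854)
Perimeter = Σ |v_{i+1} − v_i|:
  edge 1→2: √(-2.4311² + 1.2246²) = 2.7221 (running 2.7221)
  edge 2→3: √(-2.0653² + -0.8624²) = 2.2382 (running 4.9603)
  edge 3→4: √(0.7022² + -2.5913²) = 2.6848 (running 7.6450)
  edge 4→5: √(1.5376² + -1.1067²) = 1.8945 (running 9.5395)
  edge 5→6: √(2.2012² + 2.1037²) = 3.0448 (running 12.5843)
  edge 6→1: √(0.0554² + 1.2321²) = 1.2333 (running 13.8176)
Perimeter = 13.8176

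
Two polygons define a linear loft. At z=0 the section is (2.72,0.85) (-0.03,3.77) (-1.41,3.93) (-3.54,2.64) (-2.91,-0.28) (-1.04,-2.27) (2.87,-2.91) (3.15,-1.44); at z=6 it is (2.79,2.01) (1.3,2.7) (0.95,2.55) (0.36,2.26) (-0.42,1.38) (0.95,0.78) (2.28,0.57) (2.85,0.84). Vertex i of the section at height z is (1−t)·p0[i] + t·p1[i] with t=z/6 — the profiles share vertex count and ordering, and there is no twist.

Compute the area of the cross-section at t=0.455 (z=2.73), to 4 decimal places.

Cross-section at t=0.455: each vertex is (1-t)·p0[i] + t·p1[i].
  v1: (1-0.455)·(2.72,0.85) + 0.455·(2.79,2.01) = (2.7519,1.3778)
  v2: (1-0.455)·(-0.03,3.77) + 0.455·(1.3,2.7) = (0.5752,3.2832)
  v3: (1-0.455)·(-1.41,3.93) + 0.455·(0.95,2.55) = (-0.3362,3.3021)
  v4: (1-0.455)·(-3.54,2.64) + 0.455·(0.36,2.26) = (-1.7655,2.4671)
  v5: (1-0.455)·(-2.91,-0.28) + 0.455·(-0.42,1.38) = (-1.7771,0.4753)
  v6: (1-0.455)·(-1.04,-2.27) + 0.455·(0.95,0.78) = (-0.1346,-0.8822)
  v7: (1-0.455)·(2.87,-2.91) + 0.455·(2.28,0.57) = (2.6015,-1.3266)
  v8: (1-0.455)·(3.15,-1.44) + 0.455·(2.85,0.84) = (3.0135,-0.4026)
Shoelace sum Σ(x_i·y_{i+1} − x_{i+1}·y_i):
  i=1: 2.7519·3.2832 − 0.5752·1.3778 = +8.2423 (running +8.2423)
  i=2: 0.5752·3.3021 − -0.3362·3.2832 = +3.0030 (running +11.2453)
  i=3: -0.3362·2.4671 − -1.7655·3.3021 = +5.0004 (running +16.2457)
  i=4: -1.7655·0.4753 − -1.7771·2.4671 = +3.5450 (running +19.7907)
  i=5: -1.7771·-0.8822 − -0.1346·0.4753 = +1.6318 (running +21.4225)
  i=6: -0.1346·-1.3266 − 2.6015·-0.8822 = +2.4737 (running +23.8962)
  i=7: 2.6015·-0.4026 − 3.0135·-1.3266 = +2.9503 (running +26.8465)
  i=8: 3.0135·1.3778 − 2.7519·-0.4026 = +5.2599 (running +32.1064)
Area = |Σ|/2 = |32.1064|/2 = 16.0532

Area at t=0.455: 16.0532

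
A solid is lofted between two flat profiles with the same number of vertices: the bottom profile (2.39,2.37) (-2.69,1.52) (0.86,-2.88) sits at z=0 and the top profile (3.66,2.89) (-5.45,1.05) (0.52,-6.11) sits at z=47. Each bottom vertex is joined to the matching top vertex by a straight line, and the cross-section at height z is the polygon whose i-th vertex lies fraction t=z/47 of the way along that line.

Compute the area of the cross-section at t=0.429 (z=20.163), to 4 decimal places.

Area at t=0.429: 21.9348

Cross-section at t=0.429: each vertex is (1-t)·p0[i] + t·p1[i].
  v1: (1-0.429)·(2.39,2.37) + 0.429·(3.66,2.89) = (2.9348,2.5931)
  v2: (1-0.429)·(-2.69,1.52) + 0.429·(-5.45,1.05) = (-3.8740,1.3184)
  v3: (1-0.429)·(0.86,-2.88) + 0.429·(0.52,-6.11) = (0.7141,-4.2657)
Shoelace sum Σ(x_i·y_{i+1} − x_{i+1}·y_i):
  i=1: 2.9348·1.3184 − -3.8740·2.5931 = +13.9149 (running +13.9149)
  i=2: -3.8740·-4.2657 − 0.7141·1.3184 = +15.5839 (running +29.4988)
  i=3: 0.7141·2.5931 − 2.9348·-4.2657 = +14.3708 (running +43.8696)
Area = |Σ|/2 = |43.8696|/2 = 21.9348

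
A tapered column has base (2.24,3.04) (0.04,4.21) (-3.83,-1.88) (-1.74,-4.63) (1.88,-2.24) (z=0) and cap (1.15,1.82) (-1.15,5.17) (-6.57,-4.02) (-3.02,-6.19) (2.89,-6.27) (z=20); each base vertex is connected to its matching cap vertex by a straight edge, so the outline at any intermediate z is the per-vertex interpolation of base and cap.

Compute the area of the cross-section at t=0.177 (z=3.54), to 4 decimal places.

Area at t=0.177: 36.6142

Cross-section at t=0.177: each vertex is (1-t)·p0[i] + t·p1[i].
  v1: (1-0.177)·(2.24,3.04) + 0.177·(1.15,1.82) = (2.0471,2.8241)
  v2: (1-0.177)·(0.04,4.21) + 0.177·(-1.15,5.17) = (-0.1706,4.3799)
  v3: (1-0.177)·(-3.83,-1.88) + 0.177·(-6.57,-4.02) = (-4.3150,-2.2588)
  v4: (1-0.177)·(-1.74,-4.63) + 0.177·(-3.02,-6.19) = (-1.9666,-4.9061)
  v5: (1-0.177)·(1.88,-2.24) + 0.177·(2.89,-6.27) = (2.0588,-2.9533)
Shoelace sum Σ(x_i·y_{i+1} − x_{i+1}·y_i):
  i=1: 2.0471·4.3799 − -0.1706·2.8241 = +9.4479 (running +9.4479)
  i=2: -0.1706·-2.2588 − -4.3150·4.3799 = +19.2847 (running +28.7326)
  i=3: -4.3150·-4.9061 − -1.9666·-2.2588 = +16.7278 (running +45.4603)
  i=4: -1.9666·-2.9533 − 2.0588·-4.9061 = +15.9084 (running +61.3688)
  i=5: 2.0588·2.8241 − 2.0471·-2.9533 = +11.8597 (running +73.2285)
Area = |Σ|/2 = |73.2285|/2 = 36.6142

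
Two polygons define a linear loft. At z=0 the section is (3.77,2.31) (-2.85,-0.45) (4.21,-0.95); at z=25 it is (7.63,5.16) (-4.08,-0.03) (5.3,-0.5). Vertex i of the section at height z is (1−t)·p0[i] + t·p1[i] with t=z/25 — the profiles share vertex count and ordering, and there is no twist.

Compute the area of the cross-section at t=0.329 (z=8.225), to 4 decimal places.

Area at t=0.329: 15.9561

Cross-section at t=0.329: each vertex is (1-t)·p0[i] + t·p1[i].
  v1: (1-0.329)·(3.77,2.31) + 0.329·(7.63,5.16) = (5.0399,3.2477)
  v2: (1-0.329)·(-2.85,-0.45) + 0.329·(-4.08,-0.03) = (-3.2547,-0.3118)
  v3: (1-0.329)·(4.21,-0.95) + 0.329·(5.3,-0.5) = (4.5686,-0.8019)
Shoelace sum Σ(x_i·y_{i+1} − x_{i+1}·y_i):
  i=1: 5.0399·-0.3118 − -3.2547·3.2477 = +8.9985 (running +8.9985)
  i=2: -3.2547·-0.8019 − 4.5686·-0.3118 = +4.0347 (running +13.0331)
  i=3: 4.5686·3.2477 − 5.0399·-0.8019 = +18.8790 (running +31.9122)
Area = |Σ|/2 = |31.9122|/2 = 15.9561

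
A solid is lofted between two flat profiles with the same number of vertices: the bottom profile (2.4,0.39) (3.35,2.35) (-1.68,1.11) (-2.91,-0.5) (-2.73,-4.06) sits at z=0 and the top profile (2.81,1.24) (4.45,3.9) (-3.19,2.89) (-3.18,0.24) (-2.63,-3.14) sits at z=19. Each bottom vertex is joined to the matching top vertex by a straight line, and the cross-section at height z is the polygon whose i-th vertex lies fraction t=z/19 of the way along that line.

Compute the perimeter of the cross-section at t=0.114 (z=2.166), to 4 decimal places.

Perimeter at t=0.114: 20.1505

Cross-section at t=0.114: each vertex is (1-t)·p0[i] + t·p1[i].
  v1: (1-0.114)·(2.4,0.39) + 0.114·(2.81,1.24) = (2.4467,0.4869)
  v2: (1-0.114)·(3.35,2.35) + 0.114·(4.45,3.9) = (3.4754,2.5267)
  v3: (1-0.114)·(-1.68,1.11) + 0.114·(-3.19,2.89) = (-1.8521,1.3129)
  v4: (1-0.114)·(-2.91,-0.5) + 0.114·(-3.18,0.24) = (-2.9408,-0.4156)
  v5: (1-0.114)·(-2.73,-4.06) + 0.114·(-2.63,-3.14) = (-2.7186,-3.9551)
Perimeter = Σ |v_{i+1} − v_i|:
  edge 1→2: √(1.0287² + 2.0398²) = 2.2845 (running 2.2845)
  edge 2→3: √(-5.3275² + -1.2138²) = 5.4641 (running 7.7486)
  edge 3→4: √(-1.0886² + -1.7286²) = 2.0428 (running 9.7914)
  edge 4→5: √(0.2222² + -3.5395²) = 3.5464 (running 13.3378)
  edge 5→1: √(5.1653² + 4.4420²) = 6.8127 (running 20.1505)
Perimeter = 20.1505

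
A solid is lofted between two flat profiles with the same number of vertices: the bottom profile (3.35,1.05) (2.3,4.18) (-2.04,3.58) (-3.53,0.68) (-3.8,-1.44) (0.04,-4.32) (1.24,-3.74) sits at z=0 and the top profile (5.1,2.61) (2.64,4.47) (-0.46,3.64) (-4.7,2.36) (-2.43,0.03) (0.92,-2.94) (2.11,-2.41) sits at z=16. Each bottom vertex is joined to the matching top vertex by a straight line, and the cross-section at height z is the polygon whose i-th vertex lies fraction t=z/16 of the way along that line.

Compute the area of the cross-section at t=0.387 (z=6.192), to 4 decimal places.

Cross-section at t=0.387: each vertex is (1-t)·p0[i] + t·p1[i].
  v1: (1-0.387)·(3.35,1.05) + 0.387·(5.1,2.61) = (4.0273,1.6537)
  v2: (1-0.387)·(2.3,4.18) + 0.387·(2.64,4.47) = (2.4316,4.2922)
  v3: (1-0.387)·(-2.04,3.58) + 0.387·(-0.46,3.64) = (-1.4285,3.6032)
  v4: (1-0.387)·(-3.53,0.68) + 0.387·(-4.7,2.36) = (-3.9828,1.3302)
  v5: (1-0.387)·(-3.8,-1.44) + 0.387·(-2.43,0.03) = (-3.2698,-0.8711)
  v6: (1-0.387)·(0.04,-4.32) + 0.387·(0.92,-2.94) = (0.3806,-3.7859)
  v7: (1-0.387)·(1.24,-3.74) + 0.387·(2.11,-2.41) = (1.5767,-3.2253)
Shoelace sum Σ(x_i·y_{i+1} − x_{i+1}·y_i):
  i=1: 4.0273·4.2922 − 2.4316·1.6537 = +13.2647 (running +13.2647)
  i=2: 2.4316·3.6032 − -1.4285·4.2922 = +14.8931 (running +28.1579)
  i=3: -1.4285·1.3302 − -3.9828·3.6032 = +12.4507 (running +40.6086)
  i=4: -3.9828·-0.8711 − -3.2698·1.3302 = +7.8188 (running +48.4274)
  i=5: -3.2698·-3.7859 − 0.3806·-0.8711 = +12.7108 (running +61.1382)
  i=6: 0.3806·-3.2253 − 1.5767·-3.7859 = +4.7418 (running +65.8800)
  i=7: 1.5767·1.6537 − 4.0273·-3.2253 = +15.5965 (running +81.4765)
Area = |Σ|/2 = |81.4765|/2 = 40.7382

Area at t=0.387: 40.7382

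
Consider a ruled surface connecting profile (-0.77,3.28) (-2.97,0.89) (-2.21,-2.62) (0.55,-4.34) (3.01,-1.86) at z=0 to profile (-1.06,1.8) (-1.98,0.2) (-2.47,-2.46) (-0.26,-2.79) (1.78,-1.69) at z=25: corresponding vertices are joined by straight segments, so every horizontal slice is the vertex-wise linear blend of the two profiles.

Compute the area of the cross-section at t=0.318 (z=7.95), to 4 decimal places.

Area at t=0.318: 20.0793

Cross-section at t=0.318: each vertex is (1-t)·p0[i] + t·p1[i].
  v1: (1-0.318)·(-0.77,3.28) + 0.318·(-1.06,1.8) = (-0.8622,2.8094)
  v2: (1-0.318)·(-2.97,0.89) + 0.318·(-1.98,0.2) = (-2.6552,0.6706)
  v3: (1-0.318)·(-2.21,-2.62) + 0.318·(-2.47,-2.46) = (-2.2927,-2.5691)
  v4: (1-0.318)·(0.55,-4.34) + 0.318·(-0.26,-2.79) = (0.2924,-3.8471)
  v5: (1-0.318)·(3.01,-1.86) + 0.318·(1.78,-1.69) = (2.6189,-1.8059)
Shoelace sum Σ(x_i·y_{i+1} − x_{i+1}·y_i):
  i=1: -0.8622·0.6706 − -2.6552·2.8094 = +6.8812 (running +6.8812)
  i=2: -2.6552·-2.5691 − -2.2927·0.6706 = +8.3589 (running +15.2401)
  i=3: -2.2927·-3.8471 − 0.2924·-2.5691 = +9.5714 (running +24.8115)
  i=4: 0.2924·-1.8059 − 2.6189·-3.8471 = +9.5469 (running +34.3584)
  i=5: 2.6189·2.8094 − -0.8622·-1.8059 = +5.8002 (running +40.1586)
Area = |Σ|/2 = |40.1586|/2 = 20.0793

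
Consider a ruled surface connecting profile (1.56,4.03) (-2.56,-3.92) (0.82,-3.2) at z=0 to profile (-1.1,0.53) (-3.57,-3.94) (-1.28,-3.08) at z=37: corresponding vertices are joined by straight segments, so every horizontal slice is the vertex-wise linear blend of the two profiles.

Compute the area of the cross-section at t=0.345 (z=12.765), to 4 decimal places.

Cross-section at t=0.345: each vertex is (1-t)·p0[i] + t·p1[i].
  v1: (1-0.345)·(1.56,4.03) + 0.345·(-1.1,0.53) = (0.6423,2.8225)
  v2: (1-0.345)·(-2.56,-3.92) + 0.345·(-3.57,-3.94) = (-2.9085,-3.9269)
  v3: (1-0.345)·(0.82,-3.2) + 0.345·(-1.28,-3.08) = (0.0955,-3.1586)
Shoelace sum Σ(x_i·y_{i+1} − x_{i+1}·y_i):
  i=1: 0.6423·-3.9269 − -2.9085·2.8225 = +5.6869 (running +5.6869)
  i=2: -2.9085·-3.1586 − 0.0955·-3.9269 = +9.5616 (running +15.2485)
  i=3: 0.0955·2.8225 − 0.6423·-3.1586 = +2.2983 (running +17.5468)
Area = |Σ|/2 = |17.5468|/2 = 8.7734

Area at t=0.345: 8.7734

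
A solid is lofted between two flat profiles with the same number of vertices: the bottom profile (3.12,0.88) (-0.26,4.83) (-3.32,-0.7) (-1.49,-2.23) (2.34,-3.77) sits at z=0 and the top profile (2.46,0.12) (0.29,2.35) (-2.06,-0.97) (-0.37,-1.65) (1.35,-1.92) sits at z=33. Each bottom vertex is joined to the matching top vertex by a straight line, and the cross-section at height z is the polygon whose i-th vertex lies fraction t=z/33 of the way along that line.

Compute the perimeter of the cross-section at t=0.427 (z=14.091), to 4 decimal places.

Cross-section at t=0.427: each vertex is (1-t)·p0[i] + t·p1[i].
  v1: (1-0.427)·(3.12,0.88) + 0.427·(2.46,0.12) = (2.8382,0.5555)
  v2: (1-0.427)·(-0.26,4.83) + 0.427·(0.29,2.35) = (-0.0252,3.7710)
  v3: (1-0.427)·(-3.32,-0.7) + 0.427·(-2.06,-0.97) = (-2.7820,-0.8153)
  v4: (1-0.427)·(-1.49,-2.23) + 0.427·(-0.37,-1.65) = (-1.0118,-1.9823)
  v5: (1-0.427)·(2.34,-3.77) + 0.427·(1.35,-1.92) = (1.9173,-2.9800)
Perimeter = Σ |v_{i+1} − v_i|:
  edge 1→2: √(-2.8633² + 3.2156²) = 4.3056 (running 4.3056)
  edge 2→3: √(-2.7568² + -4.5863²) = 5.3511 (running 9.6568)
  edge 3→4: √(1.7702² + -1.1670²) = 2.1203 (running 11.7771)
  edge 4→5: √(2.9290² + -0.9977²) = 3.0943 (running 14.8714)
  edge 5→1: √(0.9209² + 3.5355²) = 3.6535 (running 18.5249)
Perimeter = 18.5249

Perimeter at t=0.427: 18.5249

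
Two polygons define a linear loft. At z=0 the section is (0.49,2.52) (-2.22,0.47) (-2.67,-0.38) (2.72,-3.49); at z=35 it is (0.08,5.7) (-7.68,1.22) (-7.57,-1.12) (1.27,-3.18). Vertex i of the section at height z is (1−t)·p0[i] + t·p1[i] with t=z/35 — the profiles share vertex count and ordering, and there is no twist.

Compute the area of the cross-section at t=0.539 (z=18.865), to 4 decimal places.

Area at t=0.539: 29.5095

Cross-section at t=0.539: each vertex is (1-t)·p0[i] + t·p1[i].
  v1: (1-0.539)·(0.49,2.52) + 0.539·(0.08,5.7) = (0.2690,4.2340)
  v2: (1-0.539)·(-2.22,0.47) + 0.539·(-7.68,1.22) = (-5.1629,0.8742)
  v3: (1-0.539)·(-2.67,-0.38) + 0.539·(-7.57,-1.12) = (-5.3111,-0.7789)
  v4: (1-0.539)·(2.72,-3.49) + 0.539·(1.27,-3.18) = (1.9385,-3.3229)
Shoelace sum Σ(x_i·y_{i+1} − x_{i+1}·y_i):
  i=1: 0.2690·0.8742 − -5.1629·4.2340 = +22.0952 (running +22.0952)
  i=2: -5.1629·-0.7789 − -5.3111·0.8742 = +8.6644 (running +30.7596)
  i=3: -5.3111·-3.3229 − 1.9385·-0.7789 = +19.1581 (running +49.9177)
  i=4: 1.9385·4.2340 − 0.2690·-3.3229 = +9.1013 (running +59.0190)
Area = |Σ|/2 = |59.0190|/2 = 29.5095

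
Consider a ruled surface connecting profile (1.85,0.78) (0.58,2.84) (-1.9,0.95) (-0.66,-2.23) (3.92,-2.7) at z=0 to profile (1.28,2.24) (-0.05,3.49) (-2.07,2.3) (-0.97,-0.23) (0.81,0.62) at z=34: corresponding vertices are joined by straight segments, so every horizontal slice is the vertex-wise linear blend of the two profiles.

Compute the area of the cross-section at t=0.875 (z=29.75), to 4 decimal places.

Area at t=0.875: 8.5670

Cross-section at t=0.875: each vertex is (1-t)·p0[i] + t·p1[i].
  v1: (1-0.875)·(1.85,0.78) + 0.875·(1.28,2.24) = (1.3513,2.0575)
  v2: (1-0.875)·(0.58,2.84) + 0.875·(-0.05,3.49) = (0.0287,3.4087)
  v3: (1-0.875)·(-1.9,0.95) + 0.875·(-2.07,2.3) = (-2.0487,2.1312)
  v4: (1-0.875)·(-0.66,-2.23) + 0.875·(-0.97,-0.23) = (-0.9313,-0.4800)
  v5: (1-0.875)·(3.92,-2.7) + 0.875·(0.81,0.62) = (1.1987,0.2050)
Shoelace sum Σ(x_i·y_{i+1} − x_{i+1}·y_i):
  i=1: 1.3513·3.4087 − 0.0287·2.0575 = +4.5469 (running +4.5469)
  i=2: 0.0287·2.1312 − -2.0487·3.4087 = +7.0449 (running +11.5919)
  i=3: -2.0487·-0.4800 − -0.9313·2.1312 = +2.9681 (running +14.5600)
  i=4: -0.9313·0.2050 − 1.1987·-0.4800 = +0.3845 (running +14.9445)
  i=5: 1.1987·2.0575 − 1.3513·0.2050 = +2.1894 (running +17.1339)
Area = |Σ|/2 = |17.1339|/2 = 8.5670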